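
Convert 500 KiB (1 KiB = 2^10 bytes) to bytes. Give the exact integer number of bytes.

512,000 bytes

500 × 1,024 = 512,000 bytes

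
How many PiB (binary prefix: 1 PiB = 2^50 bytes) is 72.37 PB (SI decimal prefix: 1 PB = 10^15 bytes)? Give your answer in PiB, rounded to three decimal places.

72.37 PB × 1,000,000,000,000,000 bytes/PB = 72,370,000,000,000,000 bytes
1 PiB = 1,125,899,906,842,624 bytes
72,370,000,000,000,000 / 1,125,899,906,842,624 = 64.277 PiB

64.277 PiB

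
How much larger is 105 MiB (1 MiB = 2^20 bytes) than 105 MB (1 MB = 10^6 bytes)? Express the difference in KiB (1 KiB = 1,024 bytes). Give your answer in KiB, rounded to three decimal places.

4,980.938 KiB

105 MiB = 105 × 1,048,576 = 110,100,480 bytes
105 MB = 105 × 1,000,000 = 105,000,000 bytes
difference = 5,100,480 bytes
5,100,480 / 1,024 = 4,980.938 KiB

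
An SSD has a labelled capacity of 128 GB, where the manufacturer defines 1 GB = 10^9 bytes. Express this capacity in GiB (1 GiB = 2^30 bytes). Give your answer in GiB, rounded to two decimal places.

128 GB × 1,000,000,000 bytes/GB = 128,000,000,000 bytes
1 GiB = 2^30 bytes = 1,073,741,824 bytes
128,000,000,000 / 1,073,741,824 = 119.21 GiB

119.21 GiB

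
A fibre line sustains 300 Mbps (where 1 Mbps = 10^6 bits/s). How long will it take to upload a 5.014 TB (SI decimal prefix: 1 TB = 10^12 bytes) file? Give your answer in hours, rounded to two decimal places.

5.014 TB = 5,014,000,000,000 bytes = 40,112,000,000,000 bits
300 Mbps = 300,000,000 bits/s
time = 40,112,000,000,000 / 300,000,000 = 133,706.6667 s
133,706.6667 s / 3600 = 37.14 hours

37.14 hours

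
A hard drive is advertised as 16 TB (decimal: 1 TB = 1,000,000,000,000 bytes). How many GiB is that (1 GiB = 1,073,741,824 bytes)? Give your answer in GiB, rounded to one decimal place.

16 TB = 16 × 10^12 bytes = 16,000,000,000,000 bytes
1 GiB = 2^30 bytes = 1,073,741,824 bytes
16,000,000,000,000 / 1,073,741,824 = 14,901.2 GiB

14,901.2 GiB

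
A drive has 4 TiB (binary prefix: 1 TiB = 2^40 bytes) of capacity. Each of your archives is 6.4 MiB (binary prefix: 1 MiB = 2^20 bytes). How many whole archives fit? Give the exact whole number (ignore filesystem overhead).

655,360

Capacity: 4 TiB = 4,398,046,511,104 bytes
Per item: 6.4 MiB = 6,710,886.4 bytes
⌊4,398,046,511,104 / 6,710,886.4⌋ = 655,360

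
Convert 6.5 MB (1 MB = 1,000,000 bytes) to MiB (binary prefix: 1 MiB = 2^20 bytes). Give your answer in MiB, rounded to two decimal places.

6.5 MB × 1,000,000 bytes/MB = 6,500,000 bytes
1 MiB = 2^20 bytes = 1,048,576 bytes
6,500,000 / 1,048,576 = 6.20 MiB

6.20 MiB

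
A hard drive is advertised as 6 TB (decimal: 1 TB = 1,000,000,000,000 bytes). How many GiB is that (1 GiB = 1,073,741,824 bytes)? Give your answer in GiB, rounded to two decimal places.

6 TB × 1,000,000,000,000 bytes/TB = 6,000,000,000,000 bytes
1 GiB = 2^30 bytes = 1,073,741,824 bytes
6,000,000,000,000 / 1,073,741,824 = 5,587.94 GiB

5,587.94 GiB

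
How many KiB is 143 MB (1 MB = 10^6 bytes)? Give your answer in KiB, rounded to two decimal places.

143 MB = 143 × 10^6 bytes = 143,000,000 bytes
1 KiB = 1,024 bytes
143,000,000 / 1,024 = 139,648.44 KiB

139,648.44 KiB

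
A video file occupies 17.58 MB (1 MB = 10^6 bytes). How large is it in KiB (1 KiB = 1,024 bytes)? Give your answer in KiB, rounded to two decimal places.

17,167.97 KiB

17.58 MB = 17.58 × 10^6 bytes = 17,580,000 bytes
1 KiB = 2^10 bytes = 1,024 bytes
17,580,000 / 1,024 = 17,167.97 KiB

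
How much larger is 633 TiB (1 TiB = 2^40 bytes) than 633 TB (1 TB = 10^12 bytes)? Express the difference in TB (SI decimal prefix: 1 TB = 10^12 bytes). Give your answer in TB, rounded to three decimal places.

633 TiB = 633 × 1,099,511,627,776 = 695,990,860,382,208 bytes
633 TB = 633 × 1,000,000,000,000 = 633,000,000,000,000 bytes
difference = 62,990,860,382,208 bytes
62,990,860,382,208 / 1,000,000,000,000 = 62.991 TB

62.991 TB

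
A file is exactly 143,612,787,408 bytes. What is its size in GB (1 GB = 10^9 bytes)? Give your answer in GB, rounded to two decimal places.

143.61 GB

143,612,787,408 bytes given.
1 GB = 1,000,000,000 bytes
143,612,787,408 / 1,000,000,000 = 143.61 GB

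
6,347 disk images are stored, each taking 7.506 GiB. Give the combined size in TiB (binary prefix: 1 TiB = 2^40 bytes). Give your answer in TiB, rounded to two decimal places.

Total = 6,347 × 7.506 GiB = 47640.582 GiB
= 47640.582 × 1,073,741,824 bytes = 51,153,685,413,101.568 bytes
1 TiB = 1,099,511,627,776 bytes
51,153,685,413,101.568 / 1,099,511,627,776 = 46.52 TiB

46.52 TiB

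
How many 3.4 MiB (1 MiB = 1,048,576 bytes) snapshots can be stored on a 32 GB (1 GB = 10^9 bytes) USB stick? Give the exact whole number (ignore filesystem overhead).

8,975

Capacity: 32 GB = 32,000,000,000 bytes
Per item: 3.4 MiB = 3,565,158.4 bytes
⌊32,000,000,000 / 3,565,158.4⌋ = 8,975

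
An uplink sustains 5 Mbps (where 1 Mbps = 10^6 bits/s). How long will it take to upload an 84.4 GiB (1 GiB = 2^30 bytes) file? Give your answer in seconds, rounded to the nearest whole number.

84.4 GiB = 90,623,809,945.6 bytes = 724,990,479,564.8 bits
5 Mbps = 5,000,000 bits/s
time = 724,990,479,564.8 / 5,000,000 = 144,998 s

144,998 seconds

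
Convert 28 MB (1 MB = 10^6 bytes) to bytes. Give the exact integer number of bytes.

28 × 1,000,000 = 28,000,000 bytes  (1 MB = 10^6 bytes)

28,000,000 bytes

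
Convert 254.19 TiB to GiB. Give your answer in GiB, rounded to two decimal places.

260,290.56 GiB

254.19 TiB = 254.19 × 2^40 bytes = 279,484,860,664,381.44 bytes
1 GiB = 2^30 bytes = 1,073,741,824 bytes
279,484,860,664,381.44 / 1,073,741,824 = 260,290.56 GiB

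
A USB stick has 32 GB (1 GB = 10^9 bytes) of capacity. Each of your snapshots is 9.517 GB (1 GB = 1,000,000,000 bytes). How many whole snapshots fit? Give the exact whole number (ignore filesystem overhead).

3

Capacity: 32 GB = 32,000,000,000 bytes
Per item: 9.517 GB = 9,517,000,000 bytes
⌊32,000,000,000 / 9,517,000,000⌋ = 3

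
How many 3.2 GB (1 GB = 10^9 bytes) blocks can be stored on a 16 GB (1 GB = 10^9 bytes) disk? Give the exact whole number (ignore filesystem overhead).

Capacity: 16 GB = 16,000,000,000 bytes
Per item: 3.2 GB = 3,200,000,000 bytes
⌊16,000,000,000 / 3,200,000,000⌋ = 5

5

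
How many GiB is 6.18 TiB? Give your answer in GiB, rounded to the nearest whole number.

6.18 TiB = 6.18 × 2^40 bytes = 6,794,981,859,655.68 bytes
1 GiB = 1,073,741,824 bytes
6,794,981,859,655.68 / 1,073,741,824 = 6,328 GiB

6,328 GiB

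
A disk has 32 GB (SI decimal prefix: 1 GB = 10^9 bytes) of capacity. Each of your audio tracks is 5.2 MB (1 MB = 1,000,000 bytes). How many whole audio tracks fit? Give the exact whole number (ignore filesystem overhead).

Capacity: 32 GB = 32,000,000,000 bytes
Per item: 5.2 MB = 5,200,000 bytes
⌊32,000,000,000 / 5,200,000⌋ = 6,153

6,153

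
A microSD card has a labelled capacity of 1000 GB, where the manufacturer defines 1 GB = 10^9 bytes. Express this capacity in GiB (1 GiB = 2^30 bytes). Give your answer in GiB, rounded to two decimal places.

931.32 GiB

1000 GB = 1000 × 10^9 bytes = 1,000,000,000,000 bytes
1 GiB = 1,073,741,824 bytes
1,000,000,000,000 / 1,073,741,824 = 931.32 GiB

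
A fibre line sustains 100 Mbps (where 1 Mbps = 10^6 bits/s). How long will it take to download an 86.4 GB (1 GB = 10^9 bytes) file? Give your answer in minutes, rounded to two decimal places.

86.4 GB = 86,400,000,000 bytes = 691,200,000,000 bits
100 Mbps = 100,000,000 bits/s
time = 691,200,000,000 / 100,000,000 = 6,912.000 s
6,912.000 s / 60 = 115.20 minutes

115.20 minutes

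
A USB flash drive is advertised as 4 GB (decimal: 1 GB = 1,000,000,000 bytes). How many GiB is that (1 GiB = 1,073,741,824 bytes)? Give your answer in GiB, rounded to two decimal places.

3.73 GiB

4 GB = 4 × 10^9 bytes = 4,000,000,000 bytes
1 GiB = 1,073,741,824 bytes
4,000,000,000 / 1,073,741,824 = 3.73 GiB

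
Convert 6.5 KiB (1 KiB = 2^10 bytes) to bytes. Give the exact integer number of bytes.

6,656 bytes

6.5 × 1,024 = 6,656 bytes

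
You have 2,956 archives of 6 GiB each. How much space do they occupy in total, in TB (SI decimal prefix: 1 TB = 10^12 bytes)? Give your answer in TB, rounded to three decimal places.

19.044 TB

Total = 2,956 × 6 GiB = 17,736 GiB
= 17,736 × 1,073,741,824 bytes = 19,043,884,990,464 bytes
1 TB = 1,000,000,000,000 bytes
19,043,884,990,464 / 1,000,000,000,000 = 19.044 TB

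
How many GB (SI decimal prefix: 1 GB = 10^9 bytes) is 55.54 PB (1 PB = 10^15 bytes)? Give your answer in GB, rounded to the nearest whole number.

55,540,000 GB

55.54 PB × 1,000,000,000,000,000 bytes/PB = 55,540,000,000,000,000 bytes
1 GB = 1,000,000,000 bytes
55,540,000,000,000,000 / 1,000,000,000 = 55,540,000 GB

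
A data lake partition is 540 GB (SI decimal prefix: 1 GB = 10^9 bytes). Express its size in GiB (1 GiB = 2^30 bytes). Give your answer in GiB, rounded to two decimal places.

540 GB × 1,000,000,000 bytes/GB = 540,000,000,000 bytes
1 GiB = 2^30 bytes = 1,073,741,824 bytes
540,000,000,000 / 1,073,741,824 = 502.91 GiB

502.91 GiB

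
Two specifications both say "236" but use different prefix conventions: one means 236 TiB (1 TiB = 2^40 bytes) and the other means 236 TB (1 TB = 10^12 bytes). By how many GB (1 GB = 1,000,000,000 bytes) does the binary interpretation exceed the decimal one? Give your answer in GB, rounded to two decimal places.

23,484.74 GB

236 TiB = 236 × 1,099,511,627,776 = 259,484,744,155,136 bytes
236 TB = 236 × 1,000,000,000,000 = 236,000,000,000,000 bytes
difference = 23,484,744,155,136 bytes
23,484,744,155,136 / 1,000,000,000 = 23,484.74 GB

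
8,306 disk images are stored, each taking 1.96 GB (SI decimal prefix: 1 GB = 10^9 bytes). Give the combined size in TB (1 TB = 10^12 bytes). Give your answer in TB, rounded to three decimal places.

16.280 TB

Total = 8,306 × 1.96 GB = 16279.76 GB
= 16279.76 × 1,000,000,000 bytes = 16,279,760,000,000 bytes
1 TB = 1,000,000,000,000 bytes
16,279,760,000,000 / 1,000,000,000,000 = 16.280 TB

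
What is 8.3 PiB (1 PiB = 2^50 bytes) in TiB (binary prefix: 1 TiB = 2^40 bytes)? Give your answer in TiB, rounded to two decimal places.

8.3 PiB = 8.3 × 2^50 bytes = 9,344,969,226,793,779.2 bytes
1 TiB = 2^40 bytes = 1,099,511,627,776 bytes
9,344,969,226,793,779.2 / 1,099,511,627,776 = 8,499.20 TiB

8,499.20 TiB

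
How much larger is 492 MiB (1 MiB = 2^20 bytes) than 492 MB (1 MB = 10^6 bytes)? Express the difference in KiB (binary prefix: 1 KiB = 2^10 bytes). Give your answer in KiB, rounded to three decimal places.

492 MiB = 492 × 1,048,576 = 515,899,392 bytes
492 MB = 492 × 1,000,000 = 492,000,000 bytes
difference = 23,899,392 bytes
23,899,392 / 1,024 = 23,339.250 KiB

23,339.250 KiB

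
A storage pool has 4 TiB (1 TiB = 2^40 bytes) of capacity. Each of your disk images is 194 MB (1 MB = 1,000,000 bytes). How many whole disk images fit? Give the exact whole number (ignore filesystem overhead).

22,670

Capacity: 4 TiB = 4,398,046,511,104 bytes
Per item: 194 MB = 194,000,000 bytes
⌊4,398,046,511,104 / 194,000,000⌋ = 22,670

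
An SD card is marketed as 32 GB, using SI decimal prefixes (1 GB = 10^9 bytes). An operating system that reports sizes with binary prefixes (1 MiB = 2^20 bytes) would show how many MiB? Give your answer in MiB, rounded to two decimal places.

30,517.58 MiB

32 GB = 32 × 10^9 bytes = 32,000,000,000 bytes
1 MiB = 1,048,576 bytes
32,000,000,000 / 1,048,576 = 30,517.58 MiB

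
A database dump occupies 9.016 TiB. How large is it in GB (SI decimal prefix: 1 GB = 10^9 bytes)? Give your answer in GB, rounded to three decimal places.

9.016 TiB × 1,099,511,627,776 bytes/TiB = 9,913,196,836,028.416 bytes
1 GB = 10^9 bytes = 1,000,000,000 bytes
9,913,196,836,028.416 / 1,000,000,000 = 9,913.197 GB

9,913.197 GB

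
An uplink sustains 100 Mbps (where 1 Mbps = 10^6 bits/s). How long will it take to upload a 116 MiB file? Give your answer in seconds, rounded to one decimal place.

9.7 seconds

116 MiB = 121,634,816 bytes = 973,078,528 bits
100 Mbps = 100,000,000 bits/s
time = 973,078,528 / 100,000,000 = 9.7 s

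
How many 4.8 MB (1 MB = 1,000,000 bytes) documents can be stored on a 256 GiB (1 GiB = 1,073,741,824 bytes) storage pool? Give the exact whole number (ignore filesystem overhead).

Capacity: 256 GiB = 274,877,906,944 bytes
Per item: 4.8 MB = 4,800,000 bytes
⌊274,877,906,944 / 4,800,000⌋ = 57,266

57,266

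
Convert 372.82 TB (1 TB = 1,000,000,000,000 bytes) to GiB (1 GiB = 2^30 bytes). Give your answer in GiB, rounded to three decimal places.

372.82 TB = 372.82 × 10^12 bytes = 372,820,000,000,000 bytes
1 GiB = 2^30 bytes = 1,073,741,824 bytes
372,820,000,000,000 / 1,073,741,824 = 347,215.682 GiB

347,215.682 GiB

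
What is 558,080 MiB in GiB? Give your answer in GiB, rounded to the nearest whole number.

545 GiB

558,080 MiB = 558,080 × 2^20 bytes = 585,189,294,080 bytes
1 GiB = 1,073,741,824 bytes
585,189,294,080 / 1,073,741,824 = 545 GiB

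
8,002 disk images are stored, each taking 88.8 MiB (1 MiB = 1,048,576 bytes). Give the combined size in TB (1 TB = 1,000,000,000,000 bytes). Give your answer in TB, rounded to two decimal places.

0.75 TB

Total = 8,002 × 88.8 MiB = 710577.6 MiB
= 710577.6 × 1,048,576 bytes = 745,094,617,497.6 bytes
1 TB = 1,000,000,000,000 bytes
745,094,617,497.6 / 1,000,000,000,000 = 0.75 TB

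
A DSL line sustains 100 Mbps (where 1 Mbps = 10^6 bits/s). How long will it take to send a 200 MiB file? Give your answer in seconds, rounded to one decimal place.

16.8 seconds

200 MiB = 209,715,200 bytes = 1,677,721,600 bits
100 Mbps = 100,000,000 bits/s
time = 1,677,721,600 / 100,000,000 = 16.8 s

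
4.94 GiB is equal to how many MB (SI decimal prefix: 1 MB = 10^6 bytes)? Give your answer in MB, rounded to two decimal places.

4.94 GiB = 4.94 × 2^30 bytes = 5,304,284,610.56 bytes
1 MB = 10^6 bytes = 1,000,000 bytes
5,304,284,610.56 / 1,000,000 = 5,304.28 MB

5,304.28 MB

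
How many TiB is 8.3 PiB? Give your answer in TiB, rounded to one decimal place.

8,499.2 TiB

8.3 PiB = 8.3 × 2^50 bytes = 9,344,969,226,793,779.2 bytes
1 TiB = 1,099,511,627,776 bytes
9,344,969,226,793,779.2 / 1,099,511,627,776 = 8,499.2 TiB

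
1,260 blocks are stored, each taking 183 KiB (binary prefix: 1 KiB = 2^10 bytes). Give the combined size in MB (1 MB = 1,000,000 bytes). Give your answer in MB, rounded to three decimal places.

Total = 1,260 × 183 KiB = 230,580 KiB
= 230,580 × 1,024 bytes = 236,113,920 bytes
1 MB = 1,000,000 bytes
236,113,920 / 1,000,000 = 236.114 MB

236.114 MB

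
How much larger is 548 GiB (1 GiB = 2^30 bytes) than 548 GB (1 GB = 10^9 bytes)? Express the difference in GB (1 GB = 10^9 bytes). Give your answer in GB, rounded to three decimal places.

40.411 GB

548 GiB = 548 × 1,073,741,824 = 588,410,519,552 bytes
548 GB = 548 × 1,000,000,000 = 548,000,000,000 bytes
difference = 40,410,519,552 bytes
40,410,519,552 / 1,000,000,000 = 40.411 GB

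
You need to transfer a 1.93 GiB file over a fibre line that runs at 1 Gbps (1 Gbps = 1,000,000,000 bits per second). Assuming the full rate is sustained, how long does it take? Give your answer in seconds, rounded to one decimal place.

1.93 GiB = 2,072,321,720.32 bytes = 16,578,573,762.56 bits
1 Gbps = 1,000,000,000 bits/s
time = 16,578,573,762.56 / 1,000,000,000 = 16.6 s

16.6 seconds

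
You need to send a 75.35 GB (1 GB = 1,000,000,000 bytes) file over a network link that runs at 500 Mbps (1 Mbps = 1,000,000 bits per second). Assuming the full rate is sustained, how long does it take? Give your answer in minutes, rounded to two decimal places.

75.35 GB = 75,350,000,000 bytes = 602,800,000,000 bits
500 Mbps = 500,000,000 bits/s
time = 602,800,000,000 / 500,000,000 = 1,205.600 s
1,205.600 s / 60 = 20.09 minutes

20.09 minutes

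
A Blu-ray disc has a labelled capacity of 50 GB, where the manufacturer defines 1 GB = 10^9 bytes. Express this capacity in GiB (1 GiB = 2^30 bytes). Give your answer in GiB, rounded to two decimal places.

50 GB = 50 × 10^9 bytes = 50,000,000,000 bytes
1 GiB = 2^30 bytes = 1,073,741,824 bytes
50,000,000,000 / 1,073,741,824 = 46.57 GiB

46.57 GiB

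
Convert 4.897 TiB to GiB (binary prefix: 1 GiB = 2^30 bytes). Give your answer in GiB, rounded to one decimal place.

4.897 TiB = 4.897 × 2^40 bytes = 5,384,308,441,219.072 bytes
1 GiB = 1,073,741,824 bytes
5,384,308,441,219.072 / 1,073,741,824 = 5,014.5 GiB

5,014.5 GiB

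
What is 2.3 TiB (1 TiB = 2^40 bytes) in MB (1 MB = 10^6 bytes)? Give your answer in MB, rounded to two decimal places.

2,528,876.74 MB

2.3 TiB = 2.3 × 2^40 bytes = 2,528,876,743,884.8 bytes
1 MB = 10^6 bytes = 1,000,000 bytes
2,528,876,743,884.8 / 1,000,000 = 2,528,876.74 MB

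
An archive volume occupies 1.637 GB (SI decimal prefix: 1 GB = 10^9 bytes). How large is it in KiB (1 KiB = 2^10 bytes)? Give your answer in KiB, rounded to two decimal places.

1,598,632.81 KiB

1.637 GB = 1.637 × 10^9 bytes = 1,637,000,000 bytes
1 KiB = 1,024 bytes
1,637,000,000 / 1,024 = 1,598,632.81 KiB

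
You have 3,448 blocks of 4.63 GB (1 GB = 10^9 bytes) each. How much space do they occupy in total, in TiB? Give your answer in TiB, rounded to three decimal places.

14.519 TiB

Total = 3,448 × 4.63 GB = 15964.24 GB
= 15964.24 × 1,000,000,000 bytes = 15,964,240,000,000 bytes
1 TiB = 1,099,511,627,776 bytes
15,964,240,000,000 / 1,099,511,627,776 = 14.519 TiB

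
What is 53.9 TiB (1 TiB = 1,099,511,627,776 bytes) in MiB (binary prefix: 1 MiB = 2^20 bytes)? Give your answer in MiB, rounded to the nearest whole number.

53.9 TiB = 53.9 × 2^40 bytes = 59,263,676,737,126.4 bytes
1 MiB = 2^20 bytes = 1,048,576 bytes
59,263,676,737,126.4 / 1,048,576 = 56,518,246 MiB

56,518,246 MiB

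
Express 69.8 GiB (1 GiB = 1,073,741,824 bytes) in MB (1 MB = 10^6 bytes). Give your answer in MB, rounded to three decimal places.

74,947.179 MB

69.8 GiB × 1,073,741,824 bytes/GiB = 74,947,179,315.2 bytes
1 MB = 10^6 bytes = 1,000,000 bytes
74,947,179,315.2 / 1,000,000 = 74,947.179 MB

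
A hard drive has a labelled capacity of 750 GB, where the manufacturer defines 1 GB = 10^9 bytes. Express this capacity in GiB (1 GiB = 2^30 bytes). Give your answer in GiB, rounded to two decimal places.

698.49 GiB

750 GB × 1,000,000,000 bytes/GB = 750,000,000,000 bytes
1 GiB = 2^30 bytes = 1,073,741,824 bytes
750,000,000,000 / 1,073,741,824 = 698.49 GiB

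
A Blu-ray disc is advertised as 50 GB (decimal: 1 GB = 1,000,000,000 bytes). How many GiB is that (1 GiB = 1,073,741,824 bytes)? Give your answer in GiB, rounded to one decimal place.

46.6 GiB

50 GB × 1,000,000,000 bytes/GB = 50,000,000,000 bytes
1 GiB = 2^30 bytes = 1,073,741,824 bytes
50,000,000,000 / 1,073,741,824 = 46.6 GiB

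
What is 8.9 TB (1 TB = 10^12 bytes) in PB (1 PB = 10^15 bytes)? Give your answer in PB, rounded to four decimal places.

8.9 TB = 8.9 × 10^12 bytes = 8,900,000,000,000 bytes
1 PB = 10^15 bytes = 1,000,000,000,000,000 bytes
8,900,000,000,000 / 1,000,000,000,000,000 = 0.0089 PB

0.0089 PB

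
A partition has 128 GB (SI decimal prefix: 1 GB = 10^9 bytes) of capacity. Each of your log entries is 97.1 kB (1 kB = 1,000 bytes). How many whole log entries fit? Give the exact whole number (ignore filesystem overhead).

Capacity: 128 GB = 128,000,000,000 bytes
Per item: 97.1 kB = 97,100 bytes
⌊128,000,000,000 / 97,100⌋ = 1,318,228

1,318,228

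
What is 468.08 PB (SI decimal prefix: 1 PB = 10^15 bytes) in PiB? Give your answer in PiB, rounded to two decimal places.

415.74 PiB

468.08 PB = 468.08 × 10^15 bytes = 468,080,000,000,000,000 bytes
1 PiB = 2^50 bytes = 1,125,899,906,842,624 bytes
468,080,000,000,000,000 / 1,125,899,906,842,624 = 415.74 PiB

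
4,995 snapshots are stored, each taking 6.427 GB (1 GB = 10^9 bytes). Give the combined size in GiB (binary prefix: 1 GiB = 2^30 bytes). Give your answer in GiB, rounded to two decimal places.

Total = 4,995 × 6.427 GB = 32102.865 GB
= 32102.865 × 1,000,000,000 bytes = 32,102,865,000,000 bytes
1 GiB = 1,073,741,824 bytes
32,102,865,000,000 / 1,073,741,824 = 29,898.12 GiB

29,898.12 GiB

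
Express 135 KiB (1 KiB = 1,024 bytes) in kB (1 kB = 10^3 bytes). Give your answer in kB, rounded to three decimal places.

135 KiB = 135 × 2^10 bytes = 138,240 bytes
1 kB = 10^3 bytes = 1,000 bytes
138,240 / 1,000 = 138.240 kB

138.240 kB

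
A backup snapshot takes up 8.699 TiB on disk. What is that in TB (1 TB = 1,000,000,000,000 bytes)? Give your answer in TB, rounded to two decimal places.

9.56 TB

8.699 TiB × 1,099,511,627,776 bytes/TiB = 9,564,651,650,023.424 bytes
1 TB = 1,000,000,000,000 bytes
9,564,651,650,023.424 / 1,000,000,000,000 = 9.56 TB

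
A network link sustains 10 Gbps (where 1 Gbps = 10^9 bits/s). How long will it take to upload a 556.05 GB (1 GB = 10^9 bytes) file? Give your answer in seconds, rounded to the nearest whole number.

445 seconds

556.05 GB = 556,050,000,000 bytes = 4,448,400,000,000 bits
10 Gbps = 10,000,000,000 bits/s
time = 4,448,400,000,000 / 10,000,000,000 = 445 s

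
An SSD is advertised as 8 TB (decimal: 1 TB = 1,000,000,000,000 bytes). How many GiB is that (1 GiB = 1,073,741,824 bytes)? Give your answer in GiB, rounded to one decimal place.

7,450.6 GiB

8 TB = 8 × 10^12 bytes = 8,000,000,000,000 bytes
1 GiB = 2^30 bytes = 1,073,741,824 bytes
8,000,000,000,000 / 1,073,741,824 = 7,450.6 GiB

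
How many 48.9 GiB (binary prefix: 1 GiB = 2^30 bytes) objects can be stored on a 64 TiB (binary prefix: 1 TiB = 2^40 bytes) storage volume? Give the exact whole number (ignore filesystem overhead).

1,340

Capacity: 64 TiB = 70,368,744,177,664 bytes
Per item: 48.9 GiB = 52,505,975,193.6 bytes
⌊70,368,744,177,664 / 52,505,975,193.6⌋ = 1,340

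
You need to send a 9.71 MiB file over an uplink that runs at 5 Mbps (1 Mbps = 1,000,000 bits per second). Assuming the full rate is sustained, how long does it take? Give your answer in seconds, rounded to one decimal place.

9.71 MiB = 10,181,672.96 bytes = 81,453,383.68 bits
5 Mbps = 5,000,000 bits/s
time = 81,453,383.68 / 5,000,000 = 16.3 s

16.3 seconds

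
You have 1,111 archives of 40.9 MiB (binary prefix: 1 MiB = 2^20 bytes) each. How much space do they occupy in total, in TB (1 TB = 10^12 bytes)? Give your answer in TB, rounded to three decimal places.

Total = 1,111 × 40.9 MiB = 45439.9 MiB
= 45439.9 × 1,048,576 bytes = 47,647,188,582.4 bytes
1 TB = 1,000,000,000,000 bytes
47,647,188,582.4 / 1,000,000,000,000 = 0.048 TB

0.048 TB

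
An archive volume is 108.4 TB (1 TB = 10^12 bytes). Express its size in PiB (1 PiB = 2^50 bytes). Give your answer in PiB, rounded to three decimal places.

0.096 PiB

108.4 TB × 1,000,000,000,000 bytes/TB = 108,400,000,000,000 bytes
1 PiB = 1,125,899,906,842,624 bytes
108,400,000,000,000 / 1,125,899,906,842,624 = 0.096 PiB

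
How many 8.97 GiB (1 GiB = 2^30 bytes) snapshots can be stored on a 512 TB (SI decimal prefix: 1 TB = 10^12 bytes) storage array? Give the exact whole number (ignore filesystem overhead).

Capacity: 512 TB = 512,000,000,000,000 bytes
Per item: 8.97 GiB = 9,631,464,161.28 bytes
⌊512,000,000,000,000 / 9,631,464,161.28⌋ = 53,159

53,159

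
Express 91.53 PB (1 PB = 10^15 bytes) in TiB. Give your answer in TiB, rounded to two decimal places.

91.53 PB = 91.53 × 10^15 bytes = 91,530,000,000,000,000 bytes
1 TiB = 1,099,511,627,776 bytes
91,530,000,000,000,000 / 1,099,511,627,776 = 83,246.05 TiB

83,246.05 TiB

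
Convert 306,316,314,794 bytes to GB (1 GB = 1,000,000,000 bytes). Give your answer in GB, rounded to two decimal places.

306.32 GB

306,316,314,794 bytes given.
1 GB = 10^9 bytes = 1,000,000,000 bytes
306,316,314,794 / 1,000,000,000 = 306.32 GB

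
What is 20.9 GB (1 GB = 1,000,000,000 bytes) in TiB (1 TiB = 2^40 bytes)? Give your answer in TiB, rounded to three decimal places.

20.9 GB = 20.9 × 10^9 bytes = 20,900,000,000 bytes
1 TiB = 2^40 bytes = 1,099,511,627,776 bytes
20,900,000,000 / 1,099,511,627,776 = 0.019 TiB

0.019 TiB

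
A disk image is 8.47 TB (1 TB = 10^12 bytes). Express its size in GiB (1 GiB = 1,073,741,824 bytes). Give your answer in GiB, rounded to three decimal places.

8.47 TB × 1,000,000,000,000 bytes/TB = 8,470,000,000,000 bytes
1 GiB = 1,073,741,824 bytes
8,470,000,000,000 / 1,073,741,824 = 7,888.302 GiB

7,888.302 GiB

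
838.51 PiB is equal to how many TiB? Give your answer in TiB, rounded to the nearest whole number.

858,634 TiB

838.51 PiB = 838.51 × 2^50 bytes = 944,078,330,886,608,650.24 bytes
1 TiB = 1,099,511,627,776 bytes
944,078,330,886,608,650.24 / 1,099,511,627,776 = 858,634 TiB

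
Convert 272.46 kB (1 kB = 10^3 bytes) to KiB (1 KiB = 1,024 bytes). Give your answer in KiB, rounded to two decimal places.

272.46 kB = 272.46 × 10^3 bytes = 272,460 bytes
1 KiB = 1,024 bytes
272,460 / 1,024 = 266.07 KiB

266.07 KiB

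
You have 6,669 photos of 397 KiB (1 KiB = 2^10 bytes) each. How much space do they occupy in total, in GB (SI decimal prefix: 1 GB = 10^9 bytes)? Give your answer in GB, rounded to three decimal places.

2.711 GB

Total = 6,669 × 397 KiB = 2,647,593 KiB
= 2,647,593 × 1,024 bytes = 2,711,135,232 bytes
1 GB = 1,000,000,000 bytes
2,711,135,232 / 1,000,000,000 = 2.711 GB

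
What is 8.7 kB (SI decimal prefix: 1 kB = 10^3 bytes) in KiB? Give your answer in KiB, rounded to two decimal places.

8.50 KiB

8.7 kB × 1,000 bytes/kB = 8,700 bytes
1 KiB = 2^10 bytes = 1,024 bytes
8,700 / 1,024 = 8.50 KiB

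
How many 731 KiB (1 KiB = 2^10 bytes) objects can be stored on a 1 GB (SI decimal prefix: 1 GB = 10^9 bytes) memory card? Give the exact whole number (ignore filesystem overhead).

1,335

Capacity: 1 GB = 1,000,000,000 bytes
Per item: 731 KiB = 748,544 bytes
⌊1,000,000,000 / 748,544⌋ = 1,335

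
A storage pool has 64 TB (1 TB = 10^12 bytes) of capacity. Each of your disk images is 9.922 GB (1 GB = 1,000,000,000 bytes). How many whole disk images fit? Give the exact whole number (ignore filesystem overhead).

6,450

Capacity: 64 TB = 64,000,000,000,000 bytes
Per item: 9.922 GB = 9,922,000,000 bytes
⌊64,000,000,000,000 / 9,922,000,000⌋ = 6,450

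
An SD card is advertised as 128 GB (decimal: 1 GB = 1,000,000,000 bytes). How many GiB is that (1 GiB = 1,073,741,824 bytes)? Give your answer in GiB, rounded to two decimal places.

128 GB = 128 × 10^9 bytes = 128,000,000,000 bytes
1 GiB = 1,073,741,824 bytes
128,000,000,000 / 1,073,741,824 = 119.21 GiB

119.21 GiB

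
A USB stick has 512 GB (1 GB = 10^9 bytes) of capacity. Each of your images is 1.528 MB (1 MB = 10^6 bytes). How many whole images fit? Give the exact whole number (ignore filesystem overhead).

Capacity: 512 GB = 512,000,000,000 bytes
Per item: 1.528 MB = 1,528,000 bytes
⌊512,000,000,000 / 1,528,000⌋ = 335,078

335,078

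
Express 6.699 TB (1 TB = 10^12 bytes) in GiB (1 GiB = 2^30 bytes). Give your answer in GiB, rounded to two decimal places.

6.699 TB × 1,000,000,000,000 bytes/TB = 6,699,000,000,000 bytes
1 GiB = 1,073,741,824 bytes
6,699,000,000,000 / 1,073,741,824 = 6,238.93 GiB

6,238.93 GiB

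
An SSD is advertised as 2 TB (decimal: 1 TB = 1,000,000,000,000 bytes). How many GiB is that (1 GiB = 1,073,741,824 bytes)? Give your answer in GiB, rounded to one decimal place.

2 TB × 1,000,000,000,000 bytes/TB = 2,000,000,000,000 bytes
1 GiB = 1,073,741,824 bytes
2,000,000,000,000 / 1,073,741,824 = 1,862.6 GiB

1,862.6 GiB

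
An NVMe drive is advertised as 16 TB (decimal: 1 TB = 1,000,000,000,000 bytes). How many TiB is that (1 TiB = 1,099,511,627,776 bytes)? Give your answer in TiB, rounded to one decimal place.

16 TB = 16 × 10^12 bytes = 16,000,000,000,000 bytes
1 TiB = 2^40 bytes = 1,099,511,627,776 bytes
16,000,000,000,000 / 1,099,511,627,776 = 14.6 TiB

14.6 TiB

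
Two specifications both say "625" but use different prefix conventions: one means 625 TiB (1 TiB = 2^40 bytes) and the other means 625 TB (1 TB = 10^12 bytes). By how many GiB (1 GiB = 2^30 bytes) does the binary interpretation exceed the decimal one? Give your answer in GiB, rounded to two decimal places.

57,923.39 GiB

625 TiB = 625 × 1,099,511,627,776 = 687,194,767,360,000 bytes
625 TB = 625 × 1,000,000,000,000 = 625,000,000,000,000 bytes
difference = 62,194,767,360,000 bytes
62,194,767,360,000 / 1,073,741,824 = 57,923.39 GiB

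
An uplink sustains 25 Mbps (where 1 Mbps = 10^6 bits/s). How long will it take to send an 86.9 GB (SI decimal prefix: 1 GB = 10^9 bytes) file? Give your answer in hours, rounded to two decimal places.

7.72 hours

86.9 GB = 86,900,000,000 bytes = 695,200,000,000 bits
25 Mbps = 25,000,000 bits/s
time = 695,200,000,000 / 25,000,000 = 27,808.0000 s
27,808.0000 s / 3600 = 7.72 hours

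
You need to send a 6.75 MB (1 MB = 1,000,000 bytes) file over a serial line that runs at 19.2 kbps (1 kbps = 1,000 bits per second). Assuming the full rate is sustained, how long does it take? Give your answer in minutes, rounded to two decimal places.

6.75 MB = 6,750,000 bytes = 54,000,000 bits
19.2 kbps = 19,200 bits/s
time = 54,000,000 / 19,200 = 2,812.500 s
2,812.500 s / 60 = 46.88 minutes

46.88 minutes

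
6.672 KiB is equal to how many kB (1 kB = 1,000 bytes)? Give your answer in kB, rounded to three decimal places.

6.672 KiB = 6.672 × 2^10 bytes = 6,832.128 bytes
1 kB = 1,000 bytes
6,832.128 / 1,000 = 6.832 kB

6.832 kB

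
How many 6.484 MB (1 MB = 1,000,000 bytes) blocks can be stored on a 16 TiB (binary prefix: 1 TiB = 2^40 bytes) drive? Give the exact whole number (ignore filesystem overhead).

2,713,168

Capacity: 16 TiB = 17,592,186,044,416 bytes
Per item: 6.484 MB = 6,484,000 bytes
⌊17,592,186,044,416 / 6,484,000⌋ = 2,713,168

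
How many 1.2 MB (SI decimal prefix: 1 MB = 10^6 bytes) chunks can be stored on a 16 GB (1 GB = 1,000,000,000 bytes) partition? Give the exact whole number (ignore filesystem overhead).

Capacity: 16 GB = 16,000,000,000 bytes
Per item: 1.2 MB = 1,200,000 bytes
⌊16,000,000,000 / 1,200,000⌋ = 13,333

13,333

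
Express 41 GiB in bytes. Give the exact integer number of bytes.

44,023,414,784 bytes

41 × 1,073,741,824 = 44,023,414,784 bytes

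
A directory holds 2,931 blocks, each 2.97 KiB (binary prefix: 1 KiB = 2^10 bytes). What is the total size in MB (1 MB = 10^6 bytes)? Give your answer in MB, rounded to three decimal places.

Total = 2,931 × 2.97 KiB = 8705.07 KiB
= 8705.07 × 1,024 bytes = 8,913,991.68 bytes
1 MB = 1,000,000 bytes
8,913,991.68 / 1,000,000 = 8.914 MB

8.914 MB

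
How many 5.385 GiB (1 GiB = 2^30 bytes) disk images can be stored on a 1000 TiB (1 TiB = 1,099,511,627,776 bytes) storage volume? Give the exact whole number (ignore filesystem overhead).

190,157

Capacity: 1000 TiB = 1,099,511,627,776,000 bytes
Per item: 5.385 GiB = 5,782,099,722.24 bytes
⌊1,099,511,627,776,000 / 5,782,099,722.24⌋ = 190,157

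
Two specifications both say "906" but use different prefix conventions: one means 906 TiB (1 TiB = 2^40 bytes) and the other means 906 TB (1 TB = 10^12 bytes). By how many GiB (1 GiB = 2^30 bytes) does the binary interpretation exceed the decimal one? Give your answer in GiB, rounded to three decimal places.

906 TiB = 906 × 1,099,511,627,776 = 996,157,534,765,056 bytes
906 TB = 906 × 1,000,000,000,000 = 906,000,000,000,000 bytes
difference = 90,157,534,765,056 bytes
90,157,534,765,056 / 1,073,741,824 = 83,965.747 GiB

83,965.747 GiB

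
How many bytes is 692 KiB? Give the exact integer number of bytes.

708,608 bytes

692 × 1,024 = 708,608 bytes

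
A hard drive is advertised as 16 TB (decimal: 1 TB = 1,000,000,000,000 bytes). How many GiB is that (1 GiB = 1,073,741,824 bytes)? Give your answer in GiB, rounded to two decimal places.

16 TB = 16 × 10^12 bytes = 16,000,000,000,000 bytes
1 GiB = 1,073,741,824 bytes
16,000,000,000,000 / 1,073,741,824 = 14,901.16 GiB

14,901.16 GiB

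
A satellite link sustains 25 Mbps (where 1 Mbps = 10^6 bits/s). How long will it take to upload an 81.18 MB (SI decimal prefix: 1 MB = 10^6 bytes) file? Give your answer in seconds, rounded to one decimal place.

26.0 seconds

81.18 MB = 81,180,000 bytes = 649,440,000 bits
25 Mbps = 25,000,000 bits/s
time = 649,440,000 / 25,000,000 = 26.0 s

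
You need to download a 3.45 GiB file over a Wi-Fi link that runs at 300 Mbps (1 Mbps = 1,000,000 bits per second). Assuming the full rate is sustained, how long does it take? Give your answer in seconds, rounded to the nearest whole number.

3.45 GiB = 3,704,409,292.8 bytes = 29,635,274,342.4 bits
300 Mbps = 300,000,000 bits/s
time = 29,635,274,342.4 / 300,000,000 = 99 s

99 seconds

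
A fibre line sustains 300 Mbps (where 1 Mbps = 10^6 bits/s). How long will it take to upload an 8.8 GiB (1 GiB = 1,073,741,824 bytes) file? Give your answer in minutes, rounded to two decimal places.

8.8 GiB = 9,448,928,051.2 bytes = 75,591,424,409.6 bits
300 Mbps = 300,000,000 bits/s
time = 75,591,424,409.6 / 300,000,000 = 251.971 s
251.971 s / 60 = 4.20 minutes

4.20 minutes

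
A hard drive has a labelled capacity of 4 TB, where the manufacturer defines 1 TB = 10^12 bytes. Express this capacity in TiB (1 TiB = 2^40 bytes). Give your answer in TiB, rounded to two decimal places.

3.64 TiB

4 TB × 1,000,000,000,000 bytes/TB = 4,000,000,000,000 bytes
1 TiB = 2^40 bytes = 1,099,511,627,776 bytes
4,000,000,000,000 / 1,099,511,627,776 = 3.64 TiB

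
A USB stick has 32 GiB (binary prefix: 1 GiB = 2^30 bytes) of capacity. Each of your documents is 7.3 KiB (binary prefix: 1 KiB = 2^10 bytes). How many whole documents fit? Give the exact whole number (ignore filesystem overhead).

Capacity: 32 GiB = 34,359,738,368 bytes
Per item: 7.3 KiB = 7,475.2 bytes
⌊34,359,738,368 / 7,475.2⌋ = 4,596,497

4,596,497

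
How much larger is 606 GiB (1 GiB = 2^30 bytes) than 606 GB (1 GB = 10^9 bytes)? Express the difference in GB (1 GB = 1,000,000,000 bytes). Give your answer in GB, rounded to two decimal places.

44.69 GB

606 GiB = 606 × 1,073,741,824 = 650,687,545,344 bytes
606 GB = 606 × 1,000,000,000 = 606,000,000,000 bytes
difference = 44,687,545,344 bytes
44,687,545,344 / 1,000,000,000 = 44.69 GB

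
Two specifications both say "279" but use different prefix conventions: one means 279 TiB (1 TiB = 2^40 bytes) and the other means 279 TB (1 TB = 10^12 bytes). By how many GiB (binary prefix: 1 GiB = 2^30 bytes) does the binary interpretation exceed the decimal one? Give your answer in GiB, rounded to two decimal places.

25,857.00 GiB

279 TiB = 279 × 1,099,511,627,776 = 306,763,744,149,504 bytes
279 TB = 279 × 1,000,000,000,000 = 279,000,000,000,000 bytes
difference = 27,763,744,149,504 bytes
27,763,744,149,504 / 1,073,741,824 = 25,857.00 GiB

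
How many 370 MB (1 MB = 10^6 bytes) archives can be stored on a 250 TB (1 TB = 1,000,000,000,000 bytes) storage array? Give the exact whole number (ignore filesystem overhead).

675,675

Capacity: 250 TB = 250,000,000,000,000 bytes
Per item: 370 MB = 370,000,000 bytes
⌊250,000,000,000,000 / 370,000,000⌋ = 675,675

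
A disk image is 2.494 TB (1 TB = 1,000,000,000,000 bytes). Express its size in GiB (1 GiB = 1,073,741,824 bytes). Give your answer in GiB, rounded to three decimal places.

2,322.719 GiB

2.494 TB × 1,000,000,000,000 bytes/TB = 2,494,000,000,000 bytes
1 GiB = 2^30 bytes = 1,073,741,824 bytes
2,494,000,000,000 / 1,073,741,824 = 2,322.719 GiB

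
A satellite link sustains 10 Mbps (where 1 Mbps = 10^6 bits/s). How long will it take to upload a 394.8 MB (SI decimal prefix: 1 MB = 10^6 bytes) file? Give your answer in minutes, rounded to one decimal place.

5.3 minutes

394.8 MB = 394,800,000 bytes = 3,158,400,000 bits
10 Mbps = 10,000,000 bits/s
time = 3,158,400,000 / 10,000,000 = 315.84 s
315.84 s / 60 = 5.3 minutes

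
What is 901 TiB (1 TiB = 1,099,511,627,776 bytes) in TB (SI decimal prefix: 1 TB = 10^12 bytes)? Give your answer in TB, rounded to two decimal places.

990.66 TB

901 TiB = 901 × 2^40 bytes = 990,659,976,626,176 bytes
1 TB = 10^12 bytes = 1,000,000,000,000 bytes
990,659,976,626,176 / 1,000,000,000,000 = 990.66 TB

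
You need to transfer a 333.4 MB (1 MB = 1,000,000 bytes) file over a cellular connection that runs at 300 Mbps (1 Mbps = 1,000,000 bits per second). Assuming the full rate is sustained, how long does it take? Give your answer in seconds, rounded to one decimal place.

8.9 seconds

333.4 MB = 333,400,000 bytes = 2,667,200,000 bits
300 Mbps = 300,000,000 bits/s
time = 2,667,200,000 / 300,000,000 = 8.9 s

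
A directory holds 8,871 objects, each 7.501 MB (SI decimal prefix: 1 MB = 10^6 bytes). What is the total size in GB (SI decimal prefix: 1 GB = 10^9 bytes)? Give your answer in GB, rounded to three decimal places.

66.541 GB

Total = 8,871 × 7.501 MB = 66541.371 MB
= 66541.371 × 1,000,000 bytes = 66,541,371,000 bytes
1 GB = 1,000,000,000 bytes
66,541,371,000 / 1,000,000,000 = 66.541 GB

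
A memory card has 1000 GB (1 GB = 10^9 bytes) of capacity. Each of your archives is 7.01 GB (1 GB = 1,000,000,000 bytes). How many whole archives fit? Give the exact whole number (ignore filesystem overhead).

Capacity: 1000 GB = 1,000,000,000,000 bytes
Per item: 7.01 GB = 7,010,000,000 bytes
⌊1,000,000,000,000 / 7,010,000,000⌋ = 142

142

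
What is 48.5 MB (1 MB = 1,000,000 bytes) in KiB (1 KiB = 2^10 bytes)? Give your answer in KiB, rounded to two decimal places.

47,363.28 KiB

48.5 MB = 48.5 × 10^6 bytes = 48,500,000 bytes
1 KiB = 1,024 bytes
48,500,000 / 1,024 = 47,363.28 KiB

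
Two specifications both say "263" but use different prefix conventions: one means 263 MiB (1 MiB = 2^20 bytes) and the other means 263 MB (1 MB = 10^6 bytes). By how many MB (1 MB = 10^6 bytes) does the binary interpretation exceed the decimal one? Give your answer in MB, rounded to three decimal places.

263 MiB = 263 × 1,048,576 = 275,775,488 bytes
263 MB = 263 × 1,000,000 = 263,000,000 bytes
difference = 12,775,488 bytes
12,775,488 / 1,000,000 = 12.775 MB

12.775 MB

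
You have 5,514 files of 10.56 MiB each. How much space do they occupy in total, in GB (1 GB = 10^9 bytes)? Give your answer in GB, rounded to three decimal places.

61.056 GB

Total = 5,514 × 10.56 MiB = 58227.84 MiB
= 58227.84 × 1,048,576 bytes = 61,056,315,555.84 bytes
1 GB = 1,000,000,000 bytes
61,056,315,555.84 / 1,000,000,000 = 61.056 GB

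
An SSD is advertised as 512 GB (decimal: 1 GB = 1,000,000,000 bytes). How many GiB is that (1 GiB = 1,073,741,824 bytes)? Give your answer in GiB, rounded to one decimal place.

476.8 GiB

512 GB = 512 × 10^9 bytes = 512,000,000,000 bytes
1 GiB = 2^30 bytes = 1,073,741,824 bytes
512,000,000,000 / 1,073,741,824 = 476.8 GiB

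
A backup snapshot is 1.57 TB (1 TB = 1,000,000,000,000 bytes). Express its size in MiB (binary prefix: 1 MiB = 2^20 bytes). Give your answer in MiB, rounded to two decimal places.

1.57 TB = 1.57 × 10^12 bytes = 1,570,000,000,000 bytes
1 MiB = 2^20 bytes = 1,048,576 bytes
1,570,000,000,000 / 1,048,576 = 1,497,268.68 MiB

1,497,268.68 MiB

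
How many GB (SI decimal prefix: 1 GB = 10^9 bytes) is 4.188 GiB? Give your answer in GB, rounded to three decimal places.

4.497 GB

4.188 GiB × 1,073,741,824 bytes/GiB = 4,496,830,758.912 bytes
1 GB = 10^9 bytes = 1,000,000,000 bytes
4,496,830,758.912 / 1,000,000,000 = 4.497 GB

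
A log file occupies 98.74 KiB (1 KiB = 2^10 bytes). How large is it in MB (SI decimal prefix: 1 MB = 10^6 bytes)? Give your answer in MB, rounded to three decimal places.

98.74 KiB × 1,024 bytes/KiB = 101,109.76 bytes
1 MB = 1,000,000 bytes
101,109.76 / 1,000,000 = 0.101 MB

0.101 MB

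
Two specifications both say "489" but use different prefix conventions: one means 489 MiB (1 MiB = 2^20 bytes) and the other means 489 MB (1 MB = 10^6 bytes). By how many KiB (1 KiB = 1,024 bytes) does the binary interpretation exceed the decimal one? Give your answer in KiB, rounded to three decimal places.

23,196.938 KiB

489 MiB = 489 × 1,048,576 = 512,753,664 bytes
489 MB = 489 × 1,000,000 = 489,000,000 bytes
difference = 23,753,664 bytes
23,753,664 / 1,024 = 23,196.938 KiB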